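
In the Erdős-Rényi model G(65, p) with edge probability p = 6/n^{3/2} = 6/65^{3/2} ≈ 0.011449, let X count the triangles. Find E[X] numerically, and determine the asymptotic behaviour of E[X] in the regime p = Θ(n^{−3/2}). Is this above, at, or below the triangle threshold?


Number of potential triangles: C(65, 3) = 43680.
Each occurs with probability p³ ≈ (0.011449)³ ≈ 1.5008720e-06.
By linearity: E[X] = C(65, 3)·p³ ≈ 43680 · 1.5008720e-06 ≈ 0.06556.
Since α = 3/2 > 1, p = c/n^{3/2} = o(1/n) is below the triangle threshold p ~ 1/n. Asymptotically E[X] ~ (c³/6)·n^{3(1−α)} = (6³/6)·n^{-1.5} → 0, so by Markov's inequality G has no triangles w.h.p.

E[X] ≈ 0.06556; in regime p = Θ(1/n^{3/2}) E[X] tends to 0 (below the triangle threshold p ~ 1/n).


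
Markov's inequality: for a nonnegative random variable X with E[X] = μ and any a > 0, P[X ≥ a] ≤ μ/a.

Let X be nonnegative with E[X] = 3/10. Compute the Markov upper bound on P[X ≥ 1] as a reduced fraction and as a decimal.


μ = E[X] = 3/10, a = 1.
Markov: P[X ≥ 1] ≤ μ/a = (3/10)/1 = 3/10.
Numerically: ≈ 0.3000.
(Since a = 1 > μ = 0.3000, the bound 3/10 is < 1 and informative.)

P[X ≥ 1] ≤ 3/10 ≈ 0.3000.


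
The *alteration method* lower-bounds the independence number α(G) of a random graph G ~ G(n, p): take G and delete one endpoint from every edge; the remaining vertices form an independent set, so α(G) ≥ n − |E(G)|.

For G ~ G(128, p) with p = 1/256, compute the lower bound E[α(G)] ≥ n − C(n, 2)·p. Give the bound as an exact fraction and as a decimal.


E[|E(G)|] = C(128, 2)·p = 8128 · (1/256) = 127/4.
E[α(G)] ≥ n − E[|E(G)|] = 128 − 127/4 = 385/4.
Numerically: ≈ 96.2500.
(This is only a lower bound; the true E[α(G)] may be larger.)

E[α(G)] ≥ 385/4 ≈ 96.2500.


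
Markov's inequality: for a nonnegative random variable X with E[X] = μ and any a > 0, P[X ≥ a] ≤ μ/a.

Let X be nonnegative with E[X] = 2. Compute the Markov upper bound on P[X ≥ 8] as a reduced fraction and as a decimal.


μ = E[X] = 2, a = 8.
Markov: P[X ≥ 8] ≤ μ/a = (2)/8 = 1/4.
Numerically: ≈ 0.250.
(Since a = 8 > μ = 2.000, the bound 1/4 is < 1 and informative.)

P[X ≥ 8] ≤ 1/4 ≈ 0.250.


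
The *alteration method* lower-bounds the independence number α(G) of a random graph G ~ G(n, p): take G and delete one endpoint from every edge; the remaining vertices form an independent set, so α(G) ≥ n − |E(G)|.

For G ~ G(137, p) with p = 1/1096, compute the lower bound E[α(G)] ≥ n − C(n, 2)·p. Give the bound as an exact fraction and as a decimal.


E[|E(G)|] = C(137, 2)·p = 9316 · (1/1096) = 17/2.
E[α(G)] ≥ n − E[|E(G)|] = 137 − 17/2 = 257/2.
Numerically: ≈ 128.500.
(This is only a lower bound; the true E[α(G)] may be larger.)

E[α(G)] ≥ 257/2 ≈ 128.500.


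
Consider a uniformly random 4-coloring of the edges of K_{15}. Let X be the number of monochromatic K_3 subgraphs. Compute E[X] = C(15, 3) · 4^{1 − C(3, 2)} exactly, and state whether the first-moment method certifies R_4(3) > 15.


E[X] = C(15, 3) · 4^{1 − 3} = 455 · 4^{−2} = 455/16.
As a reduced fraction: E[X] = 455/16 ≈ 28.437500.
Is E[X] < 1? NO.
Since E[X] ≥ 1, the first-moment bound is inconclusive at n = 15; it does NOT by itself certify R_4(3) > 15.

E[X] = 455/16 ≈ 28.437500; E[X] ≥ 1; first-moment method inconclusive here.


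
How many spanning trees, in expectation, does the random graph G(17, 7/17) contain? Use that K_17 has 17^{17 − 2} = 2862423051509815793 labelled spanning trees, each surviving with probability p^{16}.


K_17 has 17^{17 − 2} = 2862423051509815793 labelled spanning trees.
For each such spanning tree H, let X_H = 1 if all 16 edges of H are present in G. Then P[X_H = 1] = p^{16} = (7/17)^{16} = 33232930569601/48661191875666868481.
By linearity of expectation: E[X] = Σ_H E[X_H] = 2862423051509815793 · p^{16} = 2862423051509815793 · 33232930569601/48661191875666868481 = 33232930569601/17.
Numerically: E[X] ≈ 1.9549e+12.

E[X] = 2862423051509815793 · (7/17)^{16} = 33232930569601/17 ≈ 1.9549e+12.


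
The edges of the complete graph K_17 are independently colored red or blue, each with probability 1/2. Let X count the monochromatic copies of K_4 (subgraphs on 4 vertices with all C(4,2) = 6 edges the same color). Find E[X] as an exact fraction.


Let X = Σ_S X_S over the C(17, 4) = 2380 subsets S of size 4, where X_S = 1 if the K_4 on S is monochromatic.
For a fixed S, the K_4 on S has C(4, 2) = 6 edges. P[all 6 edges red] = (1/2)^6, and likewise for blue, so P[monochromatic] = 2·(1/2)^6 = 2^{1 − 6} = 1/32.
By linearity of expectation: E[X] = C(17, 4) · 2^{1 − 6} = 2380 · 1/32 = 595/8.
Numerically: E[X] ≈ 74.375.

E[X] = C(17,4)·2^(1−C(4,2)) = 595/8 ≈ 74.375.


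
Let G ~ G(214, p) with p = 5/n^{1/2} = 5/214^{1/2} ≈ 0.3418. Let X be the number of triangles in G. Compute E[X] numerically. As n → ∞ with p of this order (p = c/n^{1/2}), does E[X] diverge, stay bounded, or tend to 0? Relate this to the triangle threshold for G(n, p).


Number of potential triangles: C(214, 3) = 1610564.
Each occurs with probability p³ ≈ (0.3418)³ ≈ 3.992908e-02.
By linearity: E[X] = C(214, 3)·p³ ≈ 1610564 · 3.992908e-02 ≈ 64308.3461.
Since α = 1/2 < 1, p = c/n^{1/2} ≫ 1/n is above the triangle threshold p ~ 1/n. Asymptotically E[X] ~ (c³/6)·n^{3(1−α)} = (5³/6)·n^{1.5} → ∞; triangles are abundant w.h.p.

E[X] ≈ 64308.3461; in regime p = Θ(1/n^{1/2}) E[X] diverges (above the triangle threshold p ~ 1/n).


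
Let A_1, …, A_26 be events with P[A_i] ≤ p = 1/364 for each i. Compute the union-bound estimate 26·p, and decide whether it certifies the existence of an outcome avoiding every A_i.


Union bound: P[∪_{i=1}^{26} A_i] ≤ Σ_i P[A_i] ≤ 26·p = 26·(1/364) = 1/14.
Numerically: 1/14 ≈ 0.0714286.
Is 1/14 < 1? YES.
Since P[∪ A_i] ≤ 1/14 < 1, the complement has P[∩ A_i^c] ≥ 1 − 1/14 = 13/14 > 0, so some outcome avoids every A_i.

26·p = 1/14 ≈ 0.0714286; existence CERTIFIED by the union bound.


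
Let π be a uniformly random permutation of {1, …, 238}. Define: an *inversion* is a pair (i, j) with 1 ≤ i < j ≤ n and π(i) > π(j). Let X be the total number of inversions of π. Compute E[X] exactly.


Write X = Σ X_I over the C(238, 2) = 28203 pairs i < j, with X_I the indicator of one inversion.
There are 28203 indicators.
For each fixed pair i < j, the values π(i) and π(j) are two distinct elements of {1, …, 238} in uniformly random order; by symmetry P[π(i) > π(j)] = 1/2.
By linearity: E[X] = 28203 · (1/2) = C(238, 2) · (1/2) = 28203/2 = 28203/2 ≈ 14101.500.

E[X] = 28203/2 = 14101.500.


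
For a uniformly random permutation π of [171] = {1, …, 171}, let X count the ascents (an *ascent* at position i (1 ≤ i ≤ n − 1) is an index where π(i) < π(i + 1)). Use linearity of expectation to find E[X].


Write X = Σ X_I over i = 1, …, 170, with X_I the indicator of one ascent.
There are 170 indicators.
For each fixed i, the pair (π(i), π(i+1)) is a uniformly random ordered pair of distinct values from {1, …, 171}; by symmetry P[π(i) < π(i+1)] = 1/2.
By linearity: E[X] = 170 · (1/2) = (171 − 1) · (1/2) = 85 ≈ 85.00000.

E[X] = 85 = 85.00000.


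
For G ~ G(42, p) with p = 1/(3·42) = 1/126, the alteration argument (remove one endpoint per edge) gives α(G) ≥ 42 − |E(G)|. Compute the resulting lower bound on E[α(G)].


E[|E(G)|] = C(42, 2)·p = 861 · (1/126) = 41/6.
E[α(G)] ≥ n − E[|E(G)|] = 42 − 41/6 = 211/6.
Numerically: ≈ 35.1667.
(This is only a lower bound; the true E[α(G)] may be larger.)

E[α(G)] ≥ 211/6 ≈ 35.1667.


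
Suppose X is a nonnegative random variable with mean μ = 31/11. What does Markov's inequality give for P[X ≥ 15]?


μ = E[X] = 31/11, a = 15.
Markov: P[X ≥ 15] ≤ μ/a = (31/11)/15 = 31/165.
Numerically: ≈ 0.187879.
(Since a = 15 > μ = 2.818182, the bound 31/165 is < 1 and informative.)

P[X ≥ 15] ≤ 31/165 ≈ 0.187879.


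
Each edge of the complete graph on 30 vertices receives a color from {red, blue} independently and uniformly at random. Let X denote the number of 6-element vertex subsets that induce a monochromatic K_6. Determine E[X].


Let X = Σ_S X_S over the C(30, 6) = 593775 subsets S of size 6, where X_S = 1 if the K_6 on S is monochromatic.
For a fixed S, the K_6 on S has C(6, 2) = 15 edges. P[all 15 edges red] = (1/2)^15, and likewise for blue, so P[monochromatic] = 2·(1/2)^15 = 2^{1 − 15} = 1/16384.
By linearity of expectation: E[X] = C(30, 6) · 2^{1 − 15} = 593775 · 1/16384 = 593775/16384.
Numerically: E[X] ≈ 36.241150.

E[X] = C(30,6)·2^(1−C(6,2)) = 593775/16384 ≈ 36.241150.


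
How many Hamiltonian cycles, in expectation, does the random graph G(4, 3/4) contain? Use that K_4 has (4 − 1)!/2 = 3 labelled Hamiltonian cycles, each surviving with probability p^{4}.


K_4 has (4 − 1)!/2 = 3 labelled Hamiltonian cycles.
For each such Hamiltonian cycle H, let X_H = 1 if all 4 edges of H are present in G. Then P[X_H = 1] = p^{4} = (3/4)^{4} = 81/256.
By linearity: E[X] = Σ_H E[X_H] = 3 · p^{4} = 3 · 81/256 = 243/256.
Numerically: E[X] ≈ 0.949219.

E[X] = 3 · (3/4)^{4} = 243/256 ≈ 0.949219.


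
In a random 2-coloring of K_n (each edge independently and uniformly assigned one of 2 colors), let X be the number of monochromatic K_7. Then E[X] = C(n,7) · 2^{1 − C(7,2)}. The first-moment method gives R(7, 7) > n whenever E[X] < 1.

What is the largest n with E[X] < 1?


We need C(n, 7) · 2^{1 − 21} < 1, i.e. C(n, 7) < 2^{21 − 1} = 1048576.
Check values of n near the boundary:
  n = 24: C(24, 7) = 346104; 346104 < 1048576? YES
  n = 25: C(25, 7) = 480700; 480700 < 1048576? YES
  n = 26: C(26, 7) = 657800; 657800 < 1048576? YES
  n = 27: C(27, 7) = 888030; 888030 < 1048576? YES
  n = 28: C(28, 7) = 1184040; 1184040 < 1048576? NO
The largest n with C(n, 7) < 1048576 is n = 27 (where E[X] = 444015/524288 ≈ 0.847). Hence R(7, 7) > 27, i.e. R(7, 7) ≥ 28.

Largest n = 27; hence R(7, 7) > 27.


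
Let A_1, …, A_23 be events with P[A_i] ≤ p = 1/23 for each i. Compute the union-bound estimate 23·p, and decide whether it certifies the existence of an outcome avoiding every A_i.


Union bound: P[∪_{i=1}^{23} A_i] ≤ Σ_i P[A_i] ≤ 23·p = 23·(1/23) = 1.
Numerically: 1 ≈ 1.00000.
Is 1 < 1? NO.
Since the bound 1 is ≥ 1, the union bound is uninformative here; it does NOT by itself certify existence.

23·p = 1 ≈ 1.00000; existence NOT certified by the union bound.


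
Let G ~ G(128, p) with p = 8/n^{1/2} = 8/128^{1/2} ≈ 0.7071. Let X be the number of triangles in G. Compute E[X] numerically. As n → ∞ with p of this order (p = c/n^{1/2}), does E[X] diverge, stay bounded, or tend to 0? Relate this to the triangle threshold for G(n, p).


Number of potential triangles: C(128, 3) = 341376.
Each occurs with probability p³ ≈ (0.7071)³ ≈ 3.535534e-01.
By linearity: E[X] = C(128, 3)·p³ ≈ 341376 · 3.535534e-01 ≈ 120694.6423.
Since α = 1/2 < 1, p = c/n^{1/2} ≫ 1/n is above the triangle threshold p ~ 1/n. Asymptotically E[X] ~ (c³/6)·n^{3(1−α)} = (8³/6)·n^{1.5} → ∞; triangles are abundant w.h.p.

E[X] ≈ 120694.6423; in regime p = Θ(1/n^{1/2}) E[X] diverges (above the triangle threshold p ~ 1/n).


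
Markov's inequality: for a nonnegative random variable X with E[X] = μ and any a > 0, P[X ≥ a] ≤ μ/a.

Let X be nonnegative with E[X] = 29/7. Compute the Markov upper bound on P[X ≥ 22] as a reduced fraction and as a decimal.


μ = E[X] = 29/7, a = 22.
Markov: P[X ≥ 22] ≤ μ/a = (29/7)/22 = 29/154.
Numerically: ≈ 0.188312.
(Since a = 22 > μ = 4.142857, the bound 29/154 is < 1 and informative.)

P[X ≥ 22] ≤ 29/154 ≈ 0.188312.


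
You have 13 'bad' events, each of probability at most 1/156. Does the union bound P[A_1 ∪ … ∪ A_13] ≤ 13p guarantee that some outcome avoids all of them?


Union bound: P[∪_{i=1}^{13} A_i] ≤ Σ_i P[A_i] ≤ 13·p = 13·(1/156) = 1/12.
Numerically: 1/12 ≈ 0.08333.
Is 1/12 < 1? YES.
Since P[∪ A_i] ≤ 1/12 < 1, the complement has P[∩ A_i^c] ≥ 1 − 1/12 = 11/12 > 0, so some outcome avoids every A_i.

13·p = 1/12 ≈ 0.08333; existence CERTIFIED by the union bound.


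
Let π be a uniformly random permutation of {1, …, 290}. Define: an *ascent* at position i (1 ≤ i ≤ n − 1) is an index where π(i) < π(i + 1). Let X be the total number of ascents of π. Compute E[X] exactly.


Write X = Σ X_I over i = 1, …, 289, with X_I the indicator of one ascent.
There are 289 indicators.
For each fixed i, the pair (π(i), π(i+1)) is a uniformly random ordered pair of distinct values from {1, …, 290}; by symmetry P[π(i) < π(i+1)] = 1/2.
By linearity: E[X] = 289 · (1/2) = (290 − 1) · (1/2) = 289/2 ≈ 144.50000.

E[X] = 289/2 = 144.50000.


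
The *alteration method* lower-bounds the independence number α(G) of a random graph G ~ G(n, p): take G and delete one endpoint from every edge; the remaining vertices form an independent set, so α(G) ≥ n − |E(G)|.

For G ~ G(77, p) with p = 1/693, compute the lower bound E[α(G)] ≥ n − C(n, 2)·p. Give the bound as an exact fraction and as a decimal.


E[|E(G)|] = C(77, 2)·p = 2926 · (1/693) = 38/9.
E[α(G)] ≥ n − E[|E(G)|] = 77 − 38/9 = 655/9.
Numerically: ≈ 72.778.
(This is only a lower bound; the true E[α(G)] may be larger.)

E[α(G)] ≥ 655/9 ≈ 72.778.


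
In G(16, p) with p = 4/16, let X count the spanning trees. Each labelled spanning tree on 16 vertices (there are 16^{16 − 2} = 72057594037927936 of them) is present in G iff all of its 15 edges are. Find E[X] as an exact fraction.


K_16 has 16^{16 − 2} = 72057594037927936 labelled spanning trees.
For each such spanning tree H, let X_H = 1 if all 15 edges of H are present in G. Then P[X_H = 1] = p^{15} = (1/4)^{15} = 1/1073741824.
By linearity: E[X] = Σ_H E[X_H] = 72057594037927936 · p^{15} = 72057594037927936 · 1/1073741824 = 67108864.
Numerically: E[X] ≈ 6.71e+07.

E[X] = 72057594037927936 · (1/4)^{15} = 67108864 ≈ 6.71e+07.


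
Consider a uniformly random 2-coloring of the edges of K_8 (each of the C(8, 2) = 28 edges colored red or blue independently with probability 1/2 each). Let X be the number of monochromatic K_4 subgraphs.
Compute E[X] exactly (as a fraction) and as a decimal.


Let X = Σ_S X_S over the C(8, 4) = 70 subsets S of size 4, where X_S = 1 if the K_4 on S is monochromatic.
For a fixed S, the K_4 on S has C(4, 2) = 6 edges. P[all 6 edges red] = (1/2)^6, and likewise for blue, so P[monochromatic] = 2·(1/2)^6 = 2^{1 − 6} = 1/32.
By linearity of expectation: E[X] = C(8, 4) · 2^{1 − 6} = 70 · 1/32 = 35/16.
Numerically: E[X] ≈ 2.18750.

E[X] = C(8,4)·2^(1−C(4,2)) = 35/16 ≈ 2.18750.


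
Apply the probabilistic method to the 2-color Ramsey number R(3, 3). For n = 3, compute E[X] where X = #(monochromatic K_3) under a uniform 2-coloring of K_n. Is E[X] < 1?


E[X] = C(3, 3) · 2^{1 − 3} = 1 · 2^{−2} = 1/4.
As a reduced fraction: E[X] = 1/4 ≈ 0.2500000.
Is E[X] < 1? YES.
Since E[X] < 1, there exists a 2-coloring of K_{3} with no monochromatic K_3; hence R(3, 3) > 3.

E[X] = 1/4 ≈ 0.2500000; E[X] < 1, so R(3, 3) > 3.


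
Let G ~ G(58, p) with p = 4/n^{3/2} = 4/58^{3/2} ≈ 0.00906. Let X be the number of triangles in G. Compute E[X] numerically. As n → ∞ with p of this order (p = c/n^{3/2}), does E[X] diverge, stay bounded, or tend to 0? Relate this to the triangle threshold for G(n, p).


Number of potential triangles: C(58, 3) = 30856.
Each occurs with probability p³ ≈ (0.00906)³ ≈ 7.42598e-07.
By linearity: E[X] = C(58, 3)·p³ ≈ 30856 · 7.42598e-07 ≈ 0.023.
Since α = 3/2 > 1, p = c/n^{3/2} = o(1/n) is below the triangle threshold p ~ 1/n. Asymptotically E[X] ~ (c³/6)·n^{3(1−α)} = (4³/6)·n^{-1.5} → 0, so by Markov's inequality G has no triangles w.h.p.

E[X] ≈ 0.023; in regime p = Θ(1/n^{3/2}) E[X] tends to 0 (below the triangle threshold p ~ 1/n).


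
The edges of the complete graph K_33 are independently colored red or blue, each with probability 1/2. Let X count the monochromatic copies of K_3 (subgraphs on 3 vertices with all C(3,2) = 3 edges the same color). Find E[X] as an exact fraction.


Let X = Σ_S X_S over the C(33, 3) = 5456 subsets S of size 3, where X_S = 1 if the K_3 on S is monochromatic.
For a fixed S, the K_3 on S has C(3, 2) = 3 edges. P[all 3 edges red] = (1/2)^3, and likewise for blue, so P[monochromatic] = 2·(1/2)^3 = 2^{1 − 3} = 1/4.
By linearity of expectation: E[X] = C(33, 3) · 2^{1 − 3} = 5456 · 1/4 = 1364.
Numerically: E[X] ≈ 1364.000000.

E[X] = C(33,3)·2^(1−C(3,2)) = 1364 ≈ 1364.000000.


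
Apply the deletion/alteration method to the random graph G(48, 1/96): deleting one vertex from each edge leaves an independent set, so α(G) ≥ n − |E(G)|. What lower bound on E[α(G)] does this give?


E[|E(G)|] = C(48, 2)·p = 1128 · (1/96) = 47/4.
E[α(G)] ≥ n − E[|E(G)|] = 48 − 47/4 = 145/4.
Numerically: ≈ 36.250.
(This is only a lower bound; the true E[α(G)] may be larger.)

E[α(G)] ≥ 145/4 ≈ 36.250.


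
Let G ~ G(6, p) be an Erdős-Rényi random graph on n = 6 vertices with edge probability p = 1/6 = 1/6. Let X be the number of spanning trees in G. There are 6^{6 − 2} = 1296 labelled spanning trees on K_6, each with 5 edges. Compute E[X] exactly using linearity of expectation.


K_6 has 6^{6 − 2} = 1296 labelled spanning trees.
For each such spanning tree H, let X_H = 1 if all 5 edges of H are present in G. Then P[X_H = 1] = p^{5} = (1/6)^{5} = 1/7776.
Summing the indicators: E[X] = Σ_H E[X_H] = 1296 · p^{5} = 1296 · 1/7776 = 1/6.
Numerically: E[X] ≈ 0.167.

E[X] = 1296 · (1/6)^{5} = 1/6 ≈ 0.167.


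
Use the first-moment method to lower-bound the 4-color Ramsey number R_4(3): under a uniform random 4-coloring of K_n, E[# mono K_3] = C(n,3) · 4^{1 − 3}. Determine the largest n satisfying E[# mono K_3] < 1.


We need C(n, 3) · 4^{1 − 3} < 1, i.e. C(n, 3) < 4^{3 − 1} = 16.
Check values of n near the boundary:
  n = 3: C(3, 3) = 1; 1 < 16? YES
  n = 4: C(4, 3) = 4; 4 < 16? YES
  n = 5: C(5, 3) = 10; 10 < 16? YES
  n = 6: C(6, 3) = 20; 20 < 16? NO
  n = 7: C(7, 3) = 35; 35 < 16? NO
  n = 8: C(8, 3) = 56; 56 < 16? NO
The largest n with C(n, 3) < 16 is n = 5 (where E[X] = 5/8 ≈ 0.62500). Hence R_4(3) > 5, i.e. R_4(3) ≥ 6.

Largest n = 5; hence R_4(3) > 5.


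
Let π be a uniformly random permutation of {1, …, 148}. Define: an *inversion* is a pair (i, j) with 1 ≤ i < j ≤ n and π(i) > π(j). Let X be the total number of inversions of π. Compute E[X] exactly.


Write X = Σ X_I over the C(148, 2) = 10878 pairs i < j, with X_I the indicator of one inversion.
There are 10878 indicators.
For each fixed pair i < j, the values π(i) and π(j) are two distinct elements of {1, …, 148} in uniformly random order; by symmetry P[π(i) > π(j)] = 1/2.
By linearity: E[X] = 10878 · (1/2) = C(148, 2) · (1/2) = 10878/2 = 5439 ≈ 5439.000.

E[X] = 5439 = 5439.000.


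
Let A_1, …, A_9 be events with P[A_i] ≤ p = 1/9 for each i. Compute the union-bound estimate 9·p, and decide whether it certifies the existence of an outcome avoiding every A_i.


Union bound: P[∪_{i=1}^{9} A_i] ≤ Σ_i P[A_i] ≤ 9·p = 9·(1/9) = 1.
Numerically: 1 ≈ 1.00000.
Is 1 < 1? NO.
Since the bound 1 is ≥ 1, the union bound is uninformative here; it does NOT by itself certify existence.

9·p = 1 ≈ 1.00000; existence NOT certified by the union bound.


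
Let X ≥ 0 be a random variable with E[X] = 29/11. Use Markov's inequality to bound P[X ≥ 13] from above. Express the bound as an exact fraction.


μ = E[X] = 29/11, a = 13.
Markov: P[X ≥ 13] ≤ μ/a = (29/11)/13 = 29/143.
Numerically: ≈ 0.2028.
(Since a = 13 > μ = 2.6364, the bound 29/143 is < 1 and informative.)

P[X ≥ 13] ≤ 29/143 ≈ 0.2028.


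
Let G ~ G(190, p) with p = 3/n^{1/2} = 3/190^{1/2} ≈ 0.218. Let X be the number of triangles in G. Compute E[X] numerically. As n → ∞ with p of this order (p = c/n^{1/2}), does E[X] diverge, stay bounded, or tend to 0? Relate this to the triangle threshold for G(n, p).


Number of potential triangles: C(190, 3) = 1125180.
Each occurs with probability p³ ≈ (0.218)³ ≈ 1.03094e-02.
By linearity: E[X] = C(190, 3)·p³ ≈ 1125180 · 1.03094e-02 ≈ 11599.930.
Since α = 1/2 < 1, p = c/n^{1/2} ≫ 1/n is above the triangle threshold p ~ 1/n. Asymptotically E[X] ~ (c³/6)·n^{3(1−α)} = (3³/6)·n^{1.5} → ∞; triangles are abundant w.h.p.

E[X] ≈ 11599.930; in regime p = Θ(1/n^{1/2}) E[X] diverges (above the triangle threshold p ~ 1/n).


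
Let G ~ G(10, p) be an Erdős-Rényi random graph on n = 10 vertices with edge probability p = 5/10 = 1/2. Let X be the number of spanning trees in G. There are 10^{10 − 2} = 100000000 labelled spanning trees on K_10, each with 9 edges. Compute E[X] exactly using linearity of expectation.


K_10 has 10^{10 − 2} = 100000000 labelled spanning trees.
For each such spanning tree H, let X_H = 1 if all 9 edges of H are present in G. Then P[X_H = 1] = p^{9} = (1/2)^{9} = 1/512.
By linearity: E[X] = Σ_H E[X_H] = 100000000 · p^{9} = 100000000 · 1/512 = 390625/2.
Numerically: E[X] ≈ 195312.

E[X] = 100000000 · (1/2)^{9} = 390625/2 ≈ 195312.


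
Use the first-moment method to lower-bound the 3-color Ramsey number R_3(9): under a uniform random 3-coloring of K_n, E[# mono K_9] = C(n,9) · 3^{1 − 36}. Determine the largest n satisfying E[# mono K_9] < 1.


We need C(n, 9) · 3^{1 − 36} < 1, i.e. C(n, 9) < 3^{36 − 1} = 50031545098999707.
Check values of n near the boundary:
  n = 297: C(297, 9) = 43842345008337645; 43842345008337645 < 50031545098999707? YES
  n = 298: C(298, 9) = 45207677551849890; 45207677551849890 < 50031545098999707? YES
  n = 299: C(299, 9) = 46610674441390059; 46610674441390059 < 50031545098999707? YES
  n = 300: C(300, 9) = 48052241692154700; 48052241692154700 < 50031545098999707? YES
  n = 301: C(301, 9) = 49533303936090975; 49533303936090975 < 50031545098999707? YES
  n = 302: C(302, 9) = 51054804739588650; 51054804739588650 < 50031545098999707? NO
The largest n with C(n, 9) < 50031545098999707 is n = 301 (where E[X] = 16511101312030325/16677181699666569 ≈ 0.99004). Hence R_3(9) > 301, i.e. R_3(9) ≥ 302.

Largest n = 301; hence R_3(9) > 301.


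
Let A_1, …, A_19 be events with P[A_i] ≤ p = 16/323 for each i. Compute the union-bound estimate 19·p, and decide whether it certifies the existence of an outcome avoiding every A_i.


Union bound: P[∪_{i=1}^{19} A_i] ≤ Σ_i P[A_i] ≤ 19·p = 19·(16/323) = 16/17.
Numerically: 16/17 ≈ 0.94118.
Is 16/17 < 1? YES.
Since P[∪ A_i] ≤ 16/17 < 1, the complement has P[∩ A_i^c] ≥ 1 − 16/17 = 1/17 > 0, so some outcome avoids every A_i.

19·p = 16/17 ≈ 0.94118; existence CERTIFIED by the union bound.


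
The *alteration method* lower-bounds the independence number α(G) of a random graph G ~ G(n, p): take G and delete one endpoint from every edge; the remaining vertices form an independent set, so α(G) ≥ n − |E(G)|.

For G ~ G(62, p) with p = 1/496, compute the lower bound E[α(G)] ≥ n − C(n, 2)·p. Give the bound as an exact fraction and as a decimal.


E[|E(G)|] = C(62, 2)·p = 1891 · (1/496) = 61/16.
E[α(G)] ≥ n − E[|E(G)|] = 62 − 61/16 = 931/16.
Numerically: ≈ 58.187500.
(This is only a lower bound; the true E[α(G)] may be larger.)

E[α(G)] ≥ 931/16 ≈ 58.187500.


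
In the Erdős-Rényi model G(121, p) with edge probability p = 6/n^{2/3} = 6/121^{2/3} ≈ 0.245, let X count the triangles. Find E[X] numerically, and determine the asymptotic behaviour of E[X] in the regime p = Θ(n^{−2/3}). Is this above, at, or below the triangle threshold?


Number of potential triangles: C(121, 3) = 287980.
Each occurs with probability p³ ≈ (0.245)³ ≈ 1.47531e-02.
By linearity: E[X] = C(121, 3)·p³ ≈ 287980 · 1.47531e-02 ≈ 4248.595.
Since α = 2/3 < 1, p = c/n^{2/3} ≫ 1/n is above the triangle threshold p ~ 1/n. Asymptotically E[X] ~ (c³/6)·n^{3(1−α)} = (6³/6)·n^{1} → ∞; triangles are abundant w.h.p.

E[X] ≈ 4248.595; in regime p = Θ(1/n^{2/3}) E[X] diverges (above the triangle threshold p ~ 1/n).


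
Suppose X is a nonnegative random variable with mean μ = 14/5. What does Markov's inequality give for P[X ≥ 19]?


μ = E[X] = 14/5, a = 19.
Markov: P[X ≥ 19] ≤ μ/a = (14/5)/19 = 14/95.
Numerically: ≈ 0.1474.
(Since a = 19 > μ = 2.8000, the bound 14/95 is < 1 and informative.)

P[X ≥ 19] ≤ 14/95 ≈ 0.1474.


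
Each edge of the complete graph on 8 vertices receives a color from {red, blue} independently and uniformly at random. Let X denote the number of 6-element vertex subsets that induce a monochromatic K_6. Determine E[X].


Let X = Σ_S X_S over the C(8, 6) = 28 subsets S of size 6, where X_S = 1 if the K_6 on S is monochromatic.
For a fixed S, the K_6 on S has C(6, 2) = 15 edges. P[all 15 edges red] = (1/2)^15, and likewise for blue, so P[monochromatic] = 2·(1/2)^15 = 2^{1 − 15} = 1/16384.
By linearity of expectation: E[X] = C(8, 6) · 2^{1 − 15} = 28 · 1/16384 = 7/4096.
Numerically: E[X] ≈ 0.00171.

E[X] = C(8,6)·2^(1−C(6,2)) = 7/4096 ≈ 0.00171.


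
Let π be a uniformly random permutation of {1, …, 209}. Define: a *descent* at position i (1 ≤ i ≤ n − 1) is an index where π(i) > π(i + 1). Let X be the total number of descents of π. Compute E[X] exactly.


Write X = Σ X_I over i = 1, …, 208, with X_I the indicator of one descent.
There are 208 indicators.
For each fixed i, the pair (π(i), π(i+1)) is a uniformly random ordered pair of distinct values from {1, …, 209}; by symmetry P[π(i) > π(i+1)] = 1/2.
By linearity: E[X] = 208 · (1/2) = (209 − 1) · (1/2) = 104 ≈ 104.0000.

E[X] = 104 = 104.0000.


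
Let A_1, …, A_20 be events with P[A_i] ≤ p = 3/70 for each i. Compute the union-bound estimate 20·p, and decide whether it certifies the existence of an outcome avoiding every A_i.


Union bound: P[∪_{i=1}^{20} A_i] ≤ Σ_i P[A_i] ≤ 20·p = 20·(3/70) = 6/7.
Numerically: 6/7 ≈ 0.85714.
Is 6/7 < 1? YES.
Since P[∪ A_i] ≤ 6/7 < 1, the complement has P[∩ A_i^c] ≥ 1 − 6/7 = 1/7 > 0, so some outcome avoids every A_i.

20·p = 6/7 ≈ 0.85714; existence CERTIFIED by the union bound.


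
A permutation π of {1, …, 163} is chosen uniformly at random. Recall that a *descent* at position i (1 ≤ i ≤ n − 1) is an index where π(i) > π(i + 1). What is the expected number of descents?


Write X = Σ X_I over i = 1, …, 162, with X_I the indicator of one descent.
There are 162 indicators.
For each fixed i, the pair (π(i), π(i+1)) is a uniformly random ordered pair of distinct values from {1, …, 163}; by symmetry P[π(i) > π(i+1)] = 1/2.
By linearity: E[X] = 162 · (1/2) = (163 − 1) · (1/2) = 81 ≈ 81.000.

E[X] = 81 = 81.000.


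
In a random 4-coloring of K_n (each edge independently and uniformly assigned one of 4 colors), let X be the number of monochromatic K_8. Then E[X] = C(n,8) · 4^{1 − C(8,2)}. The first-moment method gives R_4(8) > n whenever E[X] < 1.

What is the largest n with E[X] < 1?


We need C(n, 8) · 4^{1 − 28} < 1, i.e. C(n, 8) < 4^{28 − 1} = 18014398509481984.
Check values of n near the boundary:
  n = 404: C(404, 8) = 16415071523485570; 16415071523485570 < 18014398509481984? YES
  n = 405: C(405, 8) = 16745853821188050; 16745853821188050 < 18014398509481984? YES
  n = 406: C(406, 8) = 17082453897995850; 17082453897995850 < 18014398509481984? YES
  n = 407: C(407, 8) = 17424959239309050; 17424959239309050 < 18014398509481984? YES
  n = 408: C(408, 8) = 17773458424095231; 17773458424095231 < 18014398509481984? YES
  n = 409: C(409, 8) = 18128041135797879; 18128041135797879 < 18014398509481984? NO
  n = 410: C(410, 8) = 18488798173326195; 18488798173326195 < 18014398509481984? NO
The largest n with C(n, 8) < 18014398509481984 is n = 408 (where E[X] = 17773458424095231/18014398509481984 ≈ 0.9866251). Hence R_4(8) > 408, i.e. R_4(8) ≥ 409.

Largest n = 408; hence R_4(8) > 408.


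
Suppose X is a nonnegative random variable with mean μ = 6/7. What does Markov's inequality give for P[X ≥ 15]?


μ = E[X] = 6/7, a = 15.
Markov: P[X ≥ 15] ≤ μ/a = (6/7)/15 = 2/35.
Numerically: ≈ 0.057.
(Since a = 15 > μ = 0.857, the bound 2/35 is < 1 and informative.)

P[X ≥ 15] ≤ 2/35 ≈ 0.057.


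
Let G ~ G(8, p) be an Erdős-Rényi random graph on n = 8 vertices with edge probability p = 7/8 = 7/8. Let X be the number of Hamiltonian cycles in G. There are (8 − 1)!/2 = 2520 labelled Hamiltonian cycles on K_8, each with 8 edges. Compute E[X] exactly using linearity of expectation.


K_8 has (8 − 1)!/2 = 2520 labelled Hamiltonian cycles.
For each such Hamiltonian cycle H, let X_H = 1 if all 8 edges of H are present in G. Then P[X_H = 1] = p^{8} = (7/8)^{8} = 5764801/16777216.
By linearity of expectation: E[X] = Σ_H E[X_H] = 2520 · p^{8} = 2520 · 5764801/16777216 = 1815912315/2097152.
Numerically: E[X] ≈ 865.9.

E[X] = 2520 · (7/8)^{8} = 1815912315/2097152 ≈ 865.9.


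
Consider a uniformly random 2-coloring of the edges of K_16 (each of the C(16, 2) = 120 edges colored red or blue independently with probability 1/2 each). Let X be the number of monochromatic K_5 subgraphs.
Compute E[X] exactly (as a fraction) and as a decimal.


Let X = Σ_S X_S over the C(16, 5) = 4368 subsets S of size 5, where X_S = 1 if the K_5 on S is monochromatic.
For a fixed S, the K_5 on S has C(5, 2) = 10 edges. P[all 10 edges red] = (1/2)^10, and likewise for blue, so P[monochromatic] = 2·(1/2)^10 = 2^{1 − 10} = 1/512.
By linearity of expectation: E[X] = C(16, 5) · 2^{1 − 10} = 4368 · 1/512 = 273/32.
Numerically: E[X] ≈ 8.531250.

E[X] = C(16,5)·2^(1−C(5,2)) = 273/32 ≈ 8.531250.


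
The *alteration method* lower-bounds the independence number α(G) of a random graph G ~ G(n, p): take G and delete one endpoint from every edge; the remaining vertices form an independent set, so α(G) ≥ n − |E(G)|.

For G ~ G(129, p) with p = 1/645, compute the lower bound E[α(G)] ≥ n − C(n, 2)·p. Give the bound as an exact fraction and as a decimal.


E[|E(G)|] = C(129, 2)·p = 8256 · (1/645) = 64/5.
E[α(G)] ≥ n − E[|E(G)|] = 129 − 64/5 = 581/5.
Numerically: ≈ 116.200000.
(This is only a lower bound; the true E[α(G)] may be larger.)

E[α(G)] ≥ 581/5 ≈ 116.200000.


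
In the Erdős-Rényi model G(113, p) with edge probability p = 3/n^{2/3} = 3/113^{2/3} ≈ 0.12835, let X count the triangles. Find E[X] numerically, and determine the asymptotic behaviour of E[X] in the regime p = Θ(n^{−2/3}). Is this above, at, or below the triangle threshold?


Number of potential triangles: C(113, 3) = 234136.
Each occurs with probability p³ ≈ (0.12835)³ ≈ 2.1144960e-03.
By linearity: E[X] = C(113, 3)·p³ ≈ 234136 · 2.1144960e-03 ≈ 495.07965.
Since α = 2/3 < 1, p = c/n^{2/3} ≫ 1/n is above the triangle threshold p ~ 1/n. Asymptotically E[X] ~ (c³/6)·n^{3(1−α)} = (3³/6)·n^{1} → ∞; triangles are abundant w.h.p.

E[X] ≈ 495.07965; in regime p = Θ(1/n^{2/3}) E[X] diverges (above the triangle threshold p ~ 1/n).


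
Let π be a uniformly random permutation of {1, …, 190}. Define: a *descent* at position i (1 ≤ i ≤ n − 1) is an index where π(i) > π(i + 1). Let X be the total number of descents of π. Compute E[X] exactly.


Write X = Σ X_I over i = 1, …, 189, with X_I the indicator of one descent.
There are 189 indicators.
For each fixed i, the pair (π(i), π(i+1)) is a uniformly random ordered pair of distinct values from {1, …, 190}; by symmetry P[π(i) > π(i+1)] = 1/2.
By linearity: E[X] = 189 · (1/2) = (190 − 1) · (1/2) = 189/2 ≈ 94.500000.

E[X] = 189/2 = 94.500000.


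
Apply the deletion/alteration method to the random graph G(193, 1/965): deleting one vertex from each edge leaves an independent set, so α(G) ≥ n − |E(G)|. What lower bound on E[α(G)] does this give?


E[|E(G)|] = C(193, 2)·p = 18528 · (1/965) = 96/5.
E[α(G)] ≥ n − E[|E(G)|] = 193 − 96/5 = 869/5.
Numerically: ≈ 173.8000.
(This is only a lower bound; the true E[α(G)] may be larger.)

E[α(G)] ≥ 869/5 ≈ 173.8000.


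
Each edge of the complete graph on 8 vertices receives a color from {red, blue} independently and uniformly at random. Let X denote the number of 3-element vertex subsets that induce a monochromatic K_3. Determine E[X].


Let X = Σ_S X_S over the C(8, 3) = 56 subsets S of size 3, where X_S = 1 if the K_3 on S is monochromatic.
For a fixed S, the K_3 on S has C(3, 2) = 3 edges. P[all 3 edges red] = (1/2)^3, and likewise for blue, so P[monochromatic] = 2·(1/2)^3 = 2^{1 − 3} = 1/4.
Summing: E[X] = C(8, 3) · 2^{1 − 3} = 56 · 1/4 = 14.
Numerically: E[X] ≈ 14.0000.

E[X] = C(8,3)·2^(1−C(3,2)) = 14 ≈ 14.0000.


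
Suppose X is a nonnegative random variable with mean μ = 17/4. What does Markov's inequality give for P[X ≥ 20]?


μ = E[X] = 17/4, a = 20.
Markov: P[X ≥ 20] ≤ μ/a = (17/4)/20 = 17/80.
Numerically: ≈ 0.212.
(Since a = 20 > μ = 4.250, the bound 17/80 is < 1 and informative.)

P[X ≥ 20] ≤ 17/80 ≈ 0.212.


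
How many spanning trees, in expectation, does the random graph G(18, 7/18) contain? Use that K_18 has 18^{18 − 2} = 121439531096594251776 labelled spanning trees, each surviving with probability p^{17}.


K_18 has 18^{18 − 2} = 121439531096594251776 labelled spanning trees.
For each such spanning tree H, let X_H = 1 if all 17 edges of H are present in G. Then P[X_H = 1] = p^{17} = (7/18)^{17} = 232630513987207/2185911559738696531968.
Summing the indicators: E[X] = Σ_H E[X_H] = 121439531096594251776 · p^{17} = 121439531096594251776 · 232630513987207/2185911559738696531968 = 232630513987207/18.
Numerically: E[X] ≈ 1.29e+13.

E[X] = 121439531096594251776 · (7/18)^{17} = 232630513987207/18 ≈ 1.29e+13.


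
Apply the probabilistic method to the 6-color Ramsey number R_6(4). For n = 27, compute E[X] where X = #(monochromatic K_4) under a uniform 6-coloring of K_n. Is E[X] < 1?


E[X] = C(27, 4) · 6^{1 − 6} = 17550 · 6^{−5} = 17550/7776.
As a reduced fraction: E[X] = 325/144 ≈ 2.257.
Is E[X] < 1? NO.
Since E[X] ≥ 1, the first-moment bound is inconclusive at n = 27; it does NOT by itself certify R_6(4) > 27.

E[X] = 325/144 ≈ 2.257; E[X] ≥ 1; first-moment method inconclusive here.


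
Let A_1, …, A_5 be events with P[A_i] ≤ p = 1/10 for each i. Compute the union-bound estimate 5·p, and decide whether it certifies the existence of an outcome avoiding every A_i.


Union bound: P[∪_{i=1}^{5} A_i] ≤ Σ_i P[A_i] ≤ 5·p = 5·(1/10) = 1/2.
Numerically: 1/2 ≈ 0.500.
Is 1/2 < 1? YES.
Since P[∪ A_i] ≤ 1/2 < 1, the complement has P[∩ A_i^c] ≥ 1 − 1/2 = 1/2 > 0, so some outcome avoids every A_i.

5·p = 1/2 ≈ 0.500; existence CERTIFIED by the union bound.


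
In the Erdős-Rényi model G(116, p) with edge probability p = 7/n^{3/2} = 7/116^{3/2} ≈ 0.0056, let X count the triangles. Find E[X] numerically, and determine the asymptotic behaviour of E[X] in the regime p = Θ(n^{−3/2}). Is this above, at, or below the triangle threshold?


Number of potential triangles: C(116, 3) = 253460.
Each occurs with probability p³ ≈ (0.0056)³ ≈ 1.75887e-07.
By linearity: E[X] = C(116, 3)·p³ ≈ 253460 · 1.75887e-07 ≈ 0.045.
Since α = 3/2 > 1, p = c/n^{3/2} = o(1/n) is below the triangle threshold p ~ 1/n. Asymptotically E[X] ~ (c³/6)·n^{3(1−α)} = (7³/6)·n^{-1.5} → 0, so by Markov's inequality G has no triangles w.h.p.

E[X] ≈ 0.045; in regime p = Θ(1/n^{3/2}) E[X] tends to 0 (below the triangle threshold p ~ 1/n).


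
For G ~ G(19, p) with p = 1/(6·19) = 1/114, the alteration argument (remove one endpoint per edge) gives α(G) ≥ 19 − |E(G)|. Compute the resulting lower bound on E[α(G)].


E[|E(G)|] = C(19, 2)·p = 171 · (1/114) = 3/2.
E[α(G)] ≥ n − E[|E(G)|] = 19 − 3/2 = 35/2.
Numerically: ≈ 17.500000.
(This is only a lower bound; the true E[α(G)] may be larger.)

E[α(G)] ≥ 35/2 ≈ 17.500000.


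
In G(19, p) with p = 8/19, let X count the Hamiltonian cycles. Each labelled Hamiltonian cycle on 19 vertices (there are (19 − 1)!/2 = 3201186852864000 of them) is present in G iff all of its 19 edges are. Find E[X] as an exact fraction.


K_19 has (19 − 1)!/2 = 3201186852864000 labelled Hamiltonian cycles.
For each such Hamiltonian cycle H, let X_H = 1 if all 19 edges of H are present in G. Then P[X_H = 1] = p^{19} = (8/19)^{19} = 144115188075855872/1978419655660313589123979.
Summing the indicators: E[X] = Σ_H E[X_H] = 3201186852864000 · p^{19} = 3201186852864000 · 144115188075855872/1978419655660313589123979 = 461339645366452518590934417408000/1978419655660313589123979.
Numerically: E[X] ≈ 2.332e+08.

E[X] = 3201186852864000 · (8/19)^{19} = 461339645366452518590934417408000/1978419655660313589123979 ≈ 2.332e+08.


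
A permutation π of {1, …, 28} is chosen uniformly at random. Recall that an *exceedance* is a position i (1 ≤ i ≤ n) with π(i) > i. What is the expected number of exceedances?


Write X = Σ_{i=1}^{28} X_i, where X_i = 1_{π(i) > i}.
For each fixed i, π(i) is uniform over {1, …, 28} (marginal of a uniform permutation), so P[π(i) > i] = (n − i)/n. Summing: Σ_{i=1}^{28} (n − i)/n = (0 + 1 + … + 27)/28 = 28(28 − 1)/(2·28) = (28 − 1)/2.
Hence E[X] = Σ_{i=1}^{28} (28 − i)/28 = 27/2 ≈ 13.500.

E[X] = 27/2 = 13.500.


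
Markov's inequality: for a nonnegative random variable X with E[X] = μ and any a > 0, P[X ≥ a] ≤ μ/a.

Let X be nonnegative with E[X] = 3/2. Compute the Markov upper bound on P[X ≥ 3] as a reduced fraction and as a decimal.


μ = E[X] = 3/2, a = 3.
Markov: P[X ≥ 3] ≤ μ/a = (3/2)/3 = 1/2.
Numerically: ≈ 0.500.
(Since a = 3 > μ = 1.500, the bound 1/2 is < 1 and informative.)

P[X ≥ 3] ≤ 1/2 ≈ 0.500.


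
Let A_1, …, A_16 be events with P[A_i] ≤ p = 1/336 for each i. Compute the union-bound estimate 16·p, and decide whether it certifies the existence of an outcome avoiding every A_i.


Union bound: P[∪_{i=1}^{16} A_i] ≤ Σ_i P[A_i] ≤ 16·p = 16·(1/336) = 1/21.
Numerically: 1/21 ≈ 0.0476.
Is 1/21 < 1? YES.
Since P[∪ A_i] ≤ 1/21 < 1, the complement has P[∩ A_i^c] ≥ 1 − 1/21 = 20/21 > 0, so some outcome avoids every A_i.

16·p = 1/21 ≈ 0.0476; existence CERTIFIED by the union bound.


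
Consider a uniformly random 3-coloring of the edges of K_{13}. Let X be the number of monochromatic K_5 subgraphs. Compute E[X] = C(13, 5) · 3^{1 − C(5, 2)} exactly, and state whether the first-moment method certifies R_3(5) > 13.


E[X] = C(13, 5) · 3^{1 − 10} = 1287 · 3^{−9} = 1287/19683.
As a reduced fraction: E[X] = 143/2187 ≈ 0.06539.
Is E[X] < 1? YES.
Since E[X] < 1, there exists a 3-coloring of K_{13} with no monochromatic K_5; hence R_3(5) > 13.

E[X] = 143/2187 ≈ 0.06539; E[X] < 1, so R_3(5) > 13.


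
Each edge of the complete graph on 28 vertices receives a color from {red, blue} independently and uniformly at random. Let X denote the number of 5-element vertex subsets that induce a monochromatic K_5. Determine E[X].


Let X = Σ_S X_S over the C(28, 5) = 98280 subsets S of size 5, where X_S = 1 if the K_5 on S is monochromatic.
For a fixed S, the K_5 on S has C(5, 2) = 10 edges. P[all 10 edges red] = (1/2)^10, and likewise for blue, so P[monochromatic] = 2·(1/2)^10 = 2^{1 − 10} = 1/512.
By linearity: E[X] = C(28, 5) · 2^{1 − 10} = 98280 · 1/512 = 12285/64.
Numerically: E[X] ≈ 191.9531.

E[X] = C(28,5)·2^(1−C(5,2)) = 12285/64 ≈ 191.9531.


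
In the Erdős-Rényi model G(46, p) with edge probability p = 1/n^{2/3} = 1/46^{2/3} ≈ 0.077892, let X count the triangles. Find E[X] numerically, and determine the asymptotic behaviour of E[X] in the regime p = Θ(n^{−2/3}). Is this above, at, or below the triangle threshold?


Number of potential triangles: C(46, 3) = 15180.
Each occurs with probability p³ ≈ (0.077892)³ ≈ 4.7258979e-04.
By linearity: E[X] = C(46, 3)·p³ ≈ 15180 · 4.7258979e-04 ≈ 7.17391.
Since α = 2/3 < 1, p = c/n^{2/3} ≫ 1/n is above the triangle threshold p ~ 1/n. Asymptotically E[X] ~ (c³/6)·n^{3(1−α)} = (1³/6)·n^{1} → ∞; triangles are abundant w.h.p.

E[X] ≈ 7.17391; in regime p = Θ(1/n^{2/3}) E[X] diverges (above the triangle threshold p ~ 1/n).
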